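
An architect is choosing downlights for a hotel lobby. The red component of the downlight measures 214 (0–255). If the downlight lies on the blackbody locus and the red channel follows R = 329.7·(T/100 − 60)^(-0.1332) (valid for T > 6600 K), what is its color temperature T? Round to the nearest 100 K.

(t − 60)^(-0.1332) = 214/329.7 = 0.64907.
t − 60 = 0.64907^(1/-0.1332) = 0.64907^(-7.508) = 25.657, so t = 85.657.
T = 100·t = 8566 K → 8600 K to the nearest 100 K.

8600 K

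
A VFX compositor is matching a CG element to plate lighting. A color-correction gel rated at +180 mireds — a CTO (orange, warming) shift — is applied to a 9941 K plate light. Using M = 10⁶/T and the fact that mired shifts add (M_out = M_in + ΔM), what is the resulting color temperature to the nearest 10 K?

M_in = 10⁶/9941 = 100.59 mireds.
M_out = 100.59 + (+180) = 280.59 mireds.
T_out = 10⁶/280.59 = 3563.9 K → 3560 K.

3560 K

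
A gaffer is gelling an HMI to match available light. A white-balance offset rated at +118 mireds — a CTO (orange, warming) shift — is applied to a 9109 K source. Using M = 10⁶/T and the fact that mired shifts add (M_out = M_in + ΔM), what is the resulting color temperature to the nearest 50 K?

M_in = 10⁶/9109 = 109.78 mireds.
M_out = 109.78 + (+118) = 227.78 mireds.
T_out = 10⁶/227.78 = 4390.2 K → 4400 K.

4400 K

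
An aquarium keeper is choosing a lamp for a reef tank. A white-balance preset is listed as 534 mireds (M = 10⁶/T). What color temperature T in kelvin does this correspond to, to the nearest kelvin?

T = 10⁶ / 534 = 1872.66 K → 1873 K.

1873 K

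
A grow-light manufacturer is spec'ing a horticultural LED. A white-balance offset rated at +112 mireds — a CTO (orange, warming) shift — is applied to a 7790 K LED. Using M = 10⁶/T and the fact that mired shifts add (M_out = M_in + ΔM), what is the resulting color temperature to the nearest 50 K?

4150 K

M_in = 10⁶/7790 = 128.37 mireds.
M_out = 128.37 + (+112) = 240.37 mireds.
T_out = 10⁶/240.37 = 4160.3 K → 4150 K.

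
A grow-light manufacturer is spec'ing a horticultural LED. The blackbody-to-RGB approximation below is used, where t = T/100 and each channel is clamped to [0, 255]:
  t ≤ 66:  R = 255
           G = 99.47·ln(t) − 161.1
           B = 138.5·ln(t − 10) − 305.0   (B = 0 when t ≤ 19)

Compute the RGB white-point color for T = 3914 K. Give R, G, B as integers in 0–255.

t = 3914/100 = 39.14; the t ≤ 66 branch applies.
R = 255 by definition for t ≤ 66.
G = 99.47·ln 39.14 − 161.1 = 99.47·3.6671 − 161.1 = 203.671.
B = 138.5·ln(39.14 − 10) − 305.0 = 138.5·ln 29.14 − 305.0 = 138.5·3.3721 − 305.0 = 162.037.
Rounded: (255, 204, 162).

R=255, G=204, B=162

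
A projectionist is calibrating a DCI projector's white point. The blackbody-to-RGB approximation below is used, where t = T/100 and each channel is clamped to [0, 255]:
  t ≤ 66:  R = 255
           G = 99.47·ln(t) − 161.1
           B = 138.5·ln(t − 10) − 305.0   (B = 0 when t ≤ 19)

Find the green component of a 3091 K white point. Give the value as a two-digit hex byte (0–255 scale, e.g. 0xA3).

0xB4

t = 3091/100 = 30.91; the t ≤ 66 branch applies.
G = 99.47·ln 30.91 − 161.1 = 99.47·3.4311 − 161.1 = 180.190.
Rounded: 180; in hex, 0xB4.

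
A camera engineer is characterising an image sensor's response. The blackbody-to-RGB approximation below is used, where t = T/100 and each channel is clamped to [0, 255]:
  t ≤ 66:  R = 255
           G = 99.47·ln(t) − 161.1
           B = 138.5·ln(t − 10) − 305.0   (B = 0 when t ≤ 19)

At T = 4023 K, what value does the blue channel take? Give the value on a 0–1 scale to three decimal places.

0.655

t = 4023/100 = 40.23; the t ≤ 66 branch applies.
B = 138.5·ln(40.23 − 10) − 305.0 = 138.5·ln 30.23 − 305.0 = 138.5·3.4088 − 305.0 = 167.124.
On a 0–1 scale: 167.124/255 = 0.6554 → 0.655.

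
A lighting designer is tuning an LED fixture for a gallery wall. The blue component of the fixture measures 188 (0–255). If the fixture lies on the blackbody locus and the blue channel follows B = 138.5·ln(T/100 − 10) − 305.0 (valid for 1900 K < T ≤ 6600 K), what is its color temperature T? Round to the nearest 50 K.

4500 K

ln(t − 10) = (188 + 305.0) / 138.5 = 3.5596.
t − 10 = e^3.5596 = 35.148, so t = 45.148.
T = 100·t = 4515 K → 4500 K to the nearest 50 K.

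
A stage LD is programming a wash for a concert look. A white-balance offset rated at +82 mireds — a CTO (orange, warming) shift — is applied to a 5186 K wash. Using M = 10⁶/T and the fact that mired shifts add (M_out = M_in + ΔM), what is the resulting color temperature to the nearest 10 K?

3640 K

M_in = 10⁶/5186 = 192.83 mireds.
M_out = 192.83 + (+82) = 274.83 mireds.
T_out = 10⁶/274.83 = 3638.7 K → 3640 K.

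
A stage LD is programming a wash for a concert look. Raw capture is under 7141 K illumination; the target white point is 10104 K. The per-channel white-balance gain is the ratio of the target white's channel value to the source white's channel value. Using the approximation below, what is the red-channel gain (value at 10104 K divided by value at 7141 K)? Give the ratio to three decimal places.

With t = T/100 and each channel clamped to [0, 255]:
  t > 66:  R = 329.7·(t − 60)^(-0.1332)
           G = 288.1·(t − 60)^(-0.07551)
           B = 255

0.843

At 7141 K (t = 71.41):
  R = 329.7·(71.41 − 60)^(-0.1332) = 329.7·11.41^(-0.1332) = 329.7·0.72305 = 238.390.
At 10104 K (t = 101.04):
  R = 329.7·(101.04 − 60)^(-0.1332) = 329.7·41.04^(-0.1332) = 329.7·0.60971 = 201.020.
Gain = 201.020 / 238.390 = 0.8432 → 0.843.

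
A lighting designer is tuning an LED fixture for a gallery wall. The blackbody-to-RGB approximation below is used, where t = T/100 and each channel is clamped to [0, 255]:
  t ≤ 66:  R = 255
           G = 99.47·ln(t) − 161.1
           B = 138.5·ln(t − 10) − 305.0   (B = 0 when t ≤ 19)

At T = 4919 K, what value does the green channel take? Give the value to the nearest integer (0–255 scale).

226

t = 4919/100 = 49.19; the t ≤ 66 branch applies.
G = 99.47·ln 49.19 − 161.1 = 99.47·3.8957 − 161.1 = 226.404.
Rounded: 226.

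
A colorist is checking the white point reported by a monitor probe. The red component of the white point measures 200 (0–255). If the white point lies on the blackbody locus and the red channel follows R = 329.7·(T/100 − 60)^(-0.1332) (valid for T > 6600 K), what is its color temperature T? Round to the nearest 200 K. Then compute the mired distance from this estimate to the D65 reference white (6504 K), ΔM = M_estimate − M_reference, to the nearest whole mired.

-56 mireds

(t − 60)^(-0.1332) = 200/329.7 = 0.60661.
t − 60 = 0.60661^(1/-0.1332) = 0.60661^(-7.508) = 42.638, so t = 102.638.
T = 100·t = 10264 K → 10200 K to the nearest 200 K.
M_estimate = 10⁶/10200 = 98.04; M_reference = 10⁶/6504 = 153.75.
ΔM = 98.04 − 153.75 = -55.71 → -56 mireds.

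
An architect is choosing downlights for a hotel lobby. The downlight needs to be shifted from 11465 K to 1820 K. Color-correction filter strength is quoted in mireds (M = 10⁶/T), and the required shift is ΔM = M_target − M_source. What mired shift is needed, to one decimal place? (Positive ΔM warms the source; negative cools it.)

M_source = 10⁶/11465 = 87.222; M_target = 10⁶/1820 = 549.451.
ΔM = 549.451 − 87.222 = 462.229 → +462.2 mireds, a warming shift.

+462.2 mireds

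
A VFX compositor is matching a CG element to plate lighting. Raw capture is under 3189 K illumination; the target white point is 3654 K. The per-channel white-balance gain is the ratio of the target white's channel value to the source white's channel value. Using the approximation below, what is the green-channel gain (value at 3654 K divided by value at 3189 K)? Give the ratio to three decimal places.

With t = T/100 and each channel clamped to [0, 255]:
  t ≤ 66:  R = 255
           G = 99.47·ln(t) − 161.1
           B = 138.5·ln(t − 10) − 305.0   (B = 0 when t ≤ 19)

1.074

At 3189 K (t = 31.89):
  G = 99.47·ln 31.89 − 161.1 = 99.47·3.4623 − 161.1 = 183.294.
At 3654 K (t = 36.54):
  G = 99.47·ln 36.54 − 161.1 = 99.47·3.5984 − 161.1 = 196.834.
Gain = 196.834 / 183.294 = 1.0739 → 1.074.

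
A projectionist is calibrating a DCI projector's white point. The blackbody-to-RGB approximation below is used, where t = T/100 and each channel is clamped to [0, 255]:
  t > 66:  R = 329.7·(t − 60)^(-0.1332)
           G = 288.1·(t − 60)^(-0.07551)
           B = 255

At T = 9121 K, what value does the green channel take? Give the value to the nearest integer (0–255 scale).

222

t = 9121/100 = 91.21; the t > 66 branch applies.
G = 288.1·(91.21 − 60)^(-0.07551) = 288.1·31.21^(-0.07551) = 288.1·0.77120 = 222.182.
Rounded: 222.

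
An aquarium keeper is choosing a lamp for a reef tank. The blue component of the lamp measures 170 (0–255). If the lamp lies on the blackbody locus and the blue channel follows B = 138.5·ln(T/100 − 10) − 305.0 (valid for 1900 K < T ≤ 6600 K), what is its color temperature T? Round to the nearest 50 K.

ln(t − 10) = (170 + 305.0) / 138.5 = 3.4296.
t − 10 = e^3.4296 = 30.864, so t = 40.864.
T = 100·t = 4086 K → 4100 K to the nearest 50 K.

4100 K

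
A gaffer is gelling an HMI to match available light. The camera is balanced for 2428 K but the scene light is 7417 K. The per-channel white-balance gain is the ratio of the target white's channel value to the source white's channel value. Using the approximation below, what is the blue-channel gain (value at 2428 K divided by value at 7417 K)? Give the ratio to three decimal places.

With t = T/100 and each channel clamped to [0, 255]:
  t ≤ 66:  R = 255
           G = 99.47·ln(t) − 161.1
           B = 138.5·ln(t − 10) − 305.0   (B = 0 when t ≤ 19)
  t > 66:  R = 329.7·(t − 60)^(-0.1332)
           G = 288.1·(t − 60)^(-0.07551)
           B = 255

0.248

At 7417 K (t = 74.17):
  B = 255 by definition for t > 66.
At 2428 K (t = 24.28):
  B = 138.5·ln(24.28 − 10) − 305.0 = 138.5·ln 14.28 − 305.0 = 138.5·2.6589 − 305.0 = 63.252.
Gain = 63.252 / 255.000 = 0.2480 → 0.248.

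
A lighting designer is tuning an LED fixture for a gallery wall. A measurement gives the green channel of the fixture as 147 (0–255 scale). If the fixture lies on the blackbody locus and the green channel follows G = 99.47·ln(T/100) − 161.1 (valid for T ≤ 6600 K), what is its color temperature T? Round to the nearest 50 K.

2200 K

ln t = (147 + 161.1) / 99.47 = 3.0974.
t = e^3.0974 = 22.141.
T = 100·t = 2214 K → 2200 K to the nearest 50 K.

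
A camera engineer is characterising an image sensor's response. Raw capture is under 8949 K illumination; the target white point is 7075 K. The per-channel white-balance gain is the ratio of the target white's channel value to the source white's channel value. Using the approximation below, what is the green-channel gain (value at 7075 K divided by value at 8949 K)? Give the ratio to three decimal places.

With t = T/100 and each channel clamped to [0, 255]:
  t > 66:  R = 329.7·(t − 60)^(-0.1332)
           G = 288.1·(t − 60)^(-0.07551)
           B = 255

At 8949 K (t = 89.49):
  G = 288.1·(89.49 − 60)^(-0.07551) = 288.1·29.49^(-0.07551) = 288.1·0.77451 = 223.135.
At 7075 K (t = 70.75):
  G = 288.1·(70.75 − 60)^(-0.07551) = 288.1·10.75^(-0.07551) = 288.1·0.83583 = 240.803.
Gain = 240.803 / 223.135 = 1.0792 → 1.079.

1.079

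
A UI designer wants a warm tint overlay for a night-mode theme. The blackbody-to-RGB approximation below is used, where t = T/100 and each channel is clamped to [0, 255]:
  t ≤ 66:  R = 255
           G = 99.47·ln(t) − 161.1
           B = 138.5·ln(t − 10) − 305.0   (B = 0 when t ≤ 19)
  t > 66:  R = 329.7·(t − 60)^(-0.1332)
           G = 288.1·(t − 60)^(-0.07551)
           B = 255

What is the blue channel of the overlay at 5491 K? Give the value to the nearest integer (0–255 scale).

222

t = 5491/100 = 54.91; the t ≤ 66 branch applies.
B = 138.5·ln(54.91 − 10) − 305.0 = 138.5·ln 44.91 − 305.0 = 138.5·3.8047 − 305.0 = 221.945.
Rounded: 222.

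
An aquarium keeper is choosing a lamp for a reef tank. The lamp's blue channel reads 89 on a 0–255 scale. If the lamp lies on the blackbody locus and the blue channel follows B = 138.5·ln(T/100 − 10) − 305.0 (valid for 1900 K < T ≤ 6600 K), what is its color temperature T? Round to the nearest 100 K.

2700 K

ln(t − 10) = (89 + 305.0) / 138.5 = 2.8448.
t − 10 = e^2.8448 = 17.198, so t = 27.198.
T = 100·t = 2720 K → 2700 K to the nearest 100 K.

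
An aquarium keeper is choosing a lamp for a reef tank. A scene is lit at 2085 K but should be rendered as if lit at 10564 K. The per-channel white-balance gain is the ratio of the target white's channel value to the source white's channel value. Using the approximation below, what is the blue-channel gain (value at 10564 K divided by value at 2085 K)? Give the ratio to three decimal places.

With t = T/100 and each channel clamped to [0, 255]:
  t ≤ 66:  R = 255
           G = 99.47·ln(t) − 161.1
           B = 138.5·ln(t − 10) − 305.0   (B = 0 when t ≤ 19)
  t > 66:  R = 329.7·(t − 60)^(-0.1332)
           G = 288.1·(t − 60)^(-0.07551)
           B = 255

10.116

At 2085 K (t = 20.85):
  B = 138.5·ln(20.85 − 10) − 305.0 = 138.5·ln 10.85 − 305.0 = 138.5·2.3842 − 305.0 = 25.207.
At 10564 K (t = 105.64):
  B = 255 by definition for t > 66.
Gain = 255.000 / 25.207 = 10.1163 → 10.116.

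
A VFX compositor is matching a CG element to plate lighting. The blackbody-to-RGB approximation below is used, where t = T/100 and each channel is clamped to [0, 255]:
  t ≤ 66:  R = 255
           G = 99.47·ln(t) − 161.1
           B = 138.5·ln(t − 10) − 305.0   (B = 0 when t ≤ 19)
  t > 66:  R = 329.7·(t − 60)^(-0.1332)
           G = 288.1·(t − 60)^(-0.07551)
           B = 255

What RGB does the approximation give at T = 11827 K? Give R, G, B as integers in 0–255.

t = 11827/100 = 118.27; the t > 66 branch applies.
R = 329.7·(118.27 − 60)^(-0.1332) = 329.7·58.27^(-0.1332) = 329.7·0.58189 = 191.850.
G = 288.1·(118.27 − 60)^(-0.07551) = 288.1·58.27^(-0.07551) = 288.1·0.73568 = 211.951.
B = 255 by definition for t > 66.
Rounded: (192, 212, 255).

R=192, G=212, B=255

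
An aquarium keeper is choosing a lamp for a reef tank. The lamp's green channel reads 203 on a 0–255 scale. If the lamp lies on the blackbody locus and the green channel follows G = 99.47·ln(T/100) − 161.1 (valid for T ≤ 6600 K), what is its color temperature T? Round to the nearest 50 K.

ln t = (203 + 161.1) / 99.47 = 3.6604.
t = e^3.6604 = 38.877.
T = 100·t = 3888 K → 3900 K to the nearest 50 K.

3900 K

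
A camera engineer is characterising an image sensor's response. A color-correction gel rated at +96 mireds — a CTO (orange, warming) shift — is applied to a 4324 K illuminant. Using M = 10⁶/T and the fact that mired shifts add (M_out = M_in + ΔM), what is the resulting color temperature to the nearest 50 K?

3050 K

M_in = 10⁶/4324 = 231.27 mireds.
M_out = 231.27 + (+96) = 327.27 mireds.
T_out = 10⁶/327.27 = 3055.6 K → 3050 K.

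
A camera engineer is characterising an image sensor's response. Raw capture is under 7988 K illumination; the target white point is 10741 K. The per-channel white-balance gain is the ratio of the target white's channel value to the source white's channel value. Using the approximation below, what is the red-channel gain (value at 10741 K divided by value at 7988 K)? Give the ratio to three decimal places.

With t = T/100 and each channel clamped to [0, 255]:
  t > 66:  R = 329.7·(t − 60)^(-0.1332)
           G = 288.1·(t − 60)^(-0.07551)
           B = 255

At 7988 K (t = 79.88):
  R = 329.7·(79.88 − 60)^(-0.1332) = 329.7·19.88^(-0.1332) = 329.7·0.67151 = 221.396.
At 10741 K (t = 107.41):
  R = 329.7·(107.41 − 60)^(-0.1332) = 329.7·47.41^(-0.1332) = 329.7·0.59810 = 197.194.
Gain = 197.194 / 221.396 = 0.8907 → 0.891.

0.891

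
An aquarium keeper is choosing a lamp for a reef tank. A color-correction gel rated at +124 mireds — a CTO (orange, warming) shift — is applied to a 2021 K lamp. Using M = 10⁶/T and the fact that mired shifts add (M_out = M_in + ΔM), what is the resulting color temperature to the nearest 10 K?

M_in = 10⁶/2021 = 494.80 mireds.
M_out = 494.80 + (+124) = 618.80 mireds.
T_out = 10⁶/618.80 = 1616.0 K → 1620 K.

1620 K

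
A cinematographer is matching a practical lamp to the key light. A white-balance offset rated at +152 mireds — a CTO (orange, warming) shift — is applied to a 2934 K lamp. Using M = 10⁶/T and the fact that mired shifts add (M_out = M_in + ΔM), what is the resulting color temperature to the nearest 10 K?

2030 K

M_in = 10⁶/2934 = 340.83 mireds.
M_out = 340.83 + (+152) = 492.83 mireds.
T_out = 10⁶/492.83 = 2029.1 K → 2030 K.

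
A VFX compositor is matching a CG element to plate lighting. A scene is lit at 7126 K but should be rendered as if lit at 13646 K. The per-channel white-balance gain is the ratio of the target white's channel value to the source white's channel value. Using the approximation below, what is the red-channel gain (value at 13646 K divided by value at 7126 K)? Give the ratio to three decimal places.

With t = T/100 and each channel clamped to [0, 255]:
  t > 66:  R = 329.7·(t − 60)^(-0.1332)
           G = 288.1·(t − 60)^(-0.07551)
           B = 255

At 7126 K (t = 71.26):
  R = 329.7·(71.26 − 60)^(-0.1332) = 329.7·11.26^(-0.1332) = 329.7·0.72433 = 238.811.
At 13646 K (t = 136.46):
  R = 329.7·(136.46 − 60)^(-0.1332) = 329.7·76.46^(-0.1332) = 329.7·0.56121 = 185.031.
Gain = 185.031 / 238.811 = 0.7748 → 0.775.

0.775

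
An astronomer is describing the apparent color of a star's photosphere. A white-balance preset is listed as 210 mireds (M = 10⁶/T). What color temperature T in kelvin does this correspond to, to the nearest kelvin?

T = 10⁶ / 210 = 4761.90 K → 4762 K.

4762 K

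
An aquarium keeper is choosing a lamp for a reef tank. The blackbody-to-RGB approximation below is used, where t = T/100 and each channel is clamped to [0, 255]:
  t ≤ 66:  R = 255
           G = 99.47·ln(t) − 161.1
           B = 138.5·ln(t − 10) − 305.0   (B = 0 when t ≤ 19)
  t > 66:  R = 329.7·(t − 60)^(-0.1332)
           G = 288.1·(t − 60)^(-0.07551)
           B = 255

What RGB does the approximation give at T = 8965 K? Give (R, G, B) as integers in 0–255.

(210, 223, 255)

t = 8965/100 = 89.65; the t > 66 branch applies.
R = 329.7·(89.65 − 60)^(-0.1332) = 329.7·29.65^(-0.1332) = 329.7·0.63669 = 209.916.
G = 288.1·(89.65 − 60)^(-0.07551) = 288.1·29.65^(-0.07551) = 288.1·0.77419 = 223.044.
B = 255 by definition for t > 66.
Rounded: (210, 223, 255).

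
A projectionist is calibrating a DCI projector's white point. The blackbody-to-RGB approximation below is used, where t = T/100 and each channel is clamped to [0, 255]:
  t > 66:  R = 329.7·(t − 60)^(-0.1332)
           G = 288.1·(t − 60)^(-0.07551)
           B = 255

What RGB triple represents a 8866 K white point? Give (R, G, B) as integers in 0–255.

(211, 224, 255)

t = 8866/100 = 88.66; the t > 66 branch applies.
R = 329.7·(88.66 − 60)^(-0.1332) = 329.7·28.66^(-0.1332) = 329.7·0.63957 = 210.868.
G = 288.1·(88.66 − 60)^(-0.07551) = 288.1·28.66^(-0.07551) = 288.1·0.77618 = 223.617.
B = 255 by definition for t > 66.
Rounded: (211, 224, 255).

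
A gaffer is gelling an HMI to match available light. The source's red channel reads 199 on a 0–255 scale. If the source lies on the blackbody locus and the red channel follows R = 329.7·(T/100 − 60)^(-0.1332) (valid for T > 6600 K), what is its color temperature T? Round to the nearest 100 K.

(t − 60)^(-0.1332) = 199/329.7 = 0.60358.
t − 60 = 0.60358^(1/-0.1332) = 0.60358^(-7.508) = 44.273, so t = 104.273.
T = 100·t = 10427 K → 10400 K to the nearest 100 K.

10400 K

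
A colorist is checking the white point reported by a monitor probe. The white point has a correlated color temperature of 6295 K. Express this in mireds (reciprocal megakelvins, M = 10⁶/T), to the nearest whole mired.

M = 10⁶ / 6295 = 158.856 → 159 mireds.

159 mireds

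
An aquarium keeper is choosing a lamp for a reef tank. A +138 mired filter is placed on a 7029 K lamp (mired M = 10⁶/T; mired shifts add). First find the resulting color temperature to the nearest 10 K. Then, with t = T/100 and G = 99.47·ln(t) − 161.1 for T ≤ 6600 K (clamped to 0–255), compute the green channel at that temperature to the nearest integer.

M_in = 10⁶/7029 = 142.27; M_out = 142.27 + (+138) = 280.27.
T_out = 10⁶/280.27 = 3568.0 K → 3570 K; t = 35.7.
G = 99.47·ln 35.7 − 161.1 = 99.47·3.5752 − 161.1 = 194.520.
Rounded: 195.

195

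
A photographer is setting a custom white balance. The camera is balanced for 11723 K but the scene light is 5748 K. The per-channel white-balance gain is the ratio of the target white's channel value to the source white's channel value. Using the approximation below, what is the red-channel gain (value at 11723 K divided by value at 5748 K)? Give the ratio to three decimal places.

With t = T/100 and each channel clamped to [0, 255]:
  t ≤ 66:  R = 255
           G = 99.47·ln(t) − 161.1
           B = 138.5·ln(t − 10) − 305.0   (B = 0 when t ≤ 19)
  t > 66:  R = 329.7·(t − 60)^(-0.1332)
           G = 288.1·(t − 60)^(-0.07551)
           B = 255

0.754

At 5748 K (t = 57.48):
  R = 255 by definition for t ≤ 66.
At 11723 K (t = 117.23):
  R = 329.7·(117.23 − 60)^(-0.1332) = 329.7·57.23^(-0.1332) = 329.7·0.58329 = 192.311.
Gain = 192.311 / 255.000 = 0.7542 → 0.754.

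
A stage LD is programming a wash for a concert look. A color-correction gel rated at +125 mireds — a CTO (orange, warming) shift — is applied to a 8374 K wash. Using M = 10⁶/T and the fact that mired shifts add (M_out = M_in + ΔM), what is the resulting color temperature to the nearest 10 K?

4090 K

M_in = 10⁶/8374 = 119.42 mireds.
M_out = 119.42 + (+125) = 244.42 mireds.
T_out = 10⁶/244.42 = 4091.4 K → 4090 K.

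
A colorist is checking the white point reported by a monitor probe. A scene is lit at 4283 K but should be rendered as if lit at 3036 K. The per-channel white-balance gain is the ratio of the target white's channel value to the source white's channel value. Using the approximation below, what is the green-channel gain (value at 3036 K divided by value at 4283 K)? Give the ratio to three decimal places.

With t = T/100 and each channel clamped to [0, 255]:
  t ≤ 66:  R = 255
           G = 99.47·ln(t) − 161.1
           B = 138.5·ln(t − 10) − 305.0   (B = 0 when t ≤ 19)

At 4283 K (t = 42.83):
  G = 99.47·ln 42.83 − 161.1 = 99.47·3.7572 − 161.1 = 212.633.
At 3036 K (t = 30.36):
  G = 99.47·ln 30.36 − 161.1 = 99.47·3.4131 − 161.1 = 178.404.
Gain = 178.404 / 212.633 = 0.8390 → 0.839.

0.839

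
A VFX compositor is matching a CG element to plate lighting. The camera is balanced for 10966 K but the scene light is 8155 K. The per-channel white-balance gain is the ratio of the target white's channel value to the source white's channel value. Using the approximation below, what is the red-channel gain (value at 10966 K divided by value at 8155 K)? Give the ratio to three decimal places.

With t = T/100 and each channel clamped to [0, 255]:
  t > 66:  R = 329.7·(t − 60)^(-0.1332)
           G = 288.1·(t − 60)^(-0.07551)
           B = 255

At 8155 K (t = 81.55):
  R = 329.7·(81.55 − 60)^(-0.1332) = 329.7·21.55^(-0.1332) = 329.7·0.66433 = 219.030.
At 10966 K (t = 109.66):
  R = 329.7·(109.66 − 60)^(-0.1332) = 329.7·49.66^(-0.1332) = 329.7·0.59442 = 195.980.
Gain = 195.980 / 219.030 = 0.8948 → 0.895.

0.895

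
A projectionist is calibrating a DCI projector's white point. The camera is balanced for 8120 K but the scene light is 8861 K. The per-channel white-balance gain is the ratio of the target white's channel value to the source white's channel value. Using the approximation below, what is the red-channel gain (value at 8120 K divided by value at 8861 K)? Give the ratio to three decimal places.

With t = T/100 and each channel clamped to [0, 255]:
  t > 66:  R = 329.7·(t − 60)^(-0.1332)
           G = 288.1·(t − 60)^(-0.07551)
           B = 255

At 8861 K (t = 88.61):
  R = 329.7·(88.61 − 60)^(-0.1332) = 329.7·28.61^(-0.1332) = 329.7·0.63972 = 210.917.
At 8120 K (t = 81.2):
  R = 329.7·(81.2 − 60)^(-0.1332) = 329.7·21.2^(-0.1332) = 329.7·0.66578 = 219.508.
Gain = 219.508 / 210.917 = 1.0407 → 1.041.

1.041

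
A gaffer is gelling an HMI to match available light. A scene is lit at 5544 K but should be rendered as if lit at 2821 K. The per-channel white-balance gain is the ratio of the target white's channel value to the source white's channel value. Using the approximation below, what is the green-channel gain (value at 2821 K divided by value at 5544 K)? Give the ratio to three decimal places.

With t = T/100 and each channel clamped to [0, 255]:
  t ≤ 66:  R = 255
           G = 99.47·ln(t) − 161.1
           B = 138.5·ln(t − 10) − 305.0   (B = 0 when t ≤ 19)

0.718

At 5544 K (t = 55.44):
  G = 99.47·ln 55.44 − 161.1 = 99.47·4.0153 − 161.1 = 238.302.
At 2821 K (t = 28.21):
  G = 99.47·ln 28.21 − 161.1 = 99.47·3.3397 − 161.1 = 171.098.
Gain = 171.098 / 238.302 = 0.7180 → 0.718.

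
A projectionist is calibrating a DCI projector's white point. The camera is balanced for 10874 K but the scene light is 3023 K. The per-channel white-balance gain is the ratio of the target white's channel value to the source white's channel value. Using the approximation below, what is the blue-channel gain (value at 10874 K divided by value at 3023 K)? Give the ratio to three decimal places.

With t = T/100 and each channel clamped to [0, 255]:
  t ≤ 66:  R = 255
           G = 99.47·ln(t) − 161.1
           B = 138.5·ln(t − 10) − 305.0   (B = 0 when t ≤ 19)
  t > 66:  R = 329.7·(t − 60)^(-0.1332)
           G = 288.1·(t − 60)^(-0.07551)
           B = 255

2.287

At 3023 K (t = 30.23):
  B = 138.5·ln(30.23 − 10) − 305.0 = 138.5·ln 20.23 − 305.0 = 138.5·3.0072 − 305.0 = 111.493.
At 10874 K (t = 108.74):
  B = 255 by definition for t > 66.
Gain = 255.000 / 111.493 = 2.2871 → 2.287.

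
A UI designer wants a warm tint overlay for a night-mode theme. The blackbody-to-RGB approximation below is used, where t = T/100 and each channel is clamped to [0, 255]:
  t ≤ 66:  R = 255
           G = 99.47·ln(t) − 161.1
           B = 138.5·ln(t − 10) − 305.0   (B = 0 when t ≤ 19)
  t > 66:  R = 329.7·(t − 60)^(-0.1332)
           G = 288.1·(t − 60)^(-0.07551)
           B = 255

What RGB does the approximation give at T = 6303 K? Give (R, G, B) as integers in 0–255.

t = 6303/100 = 63.03; the t ≤ 66 branch applies.
R = 255 by definition for t ≤ 66.
G = 99.47·ln 63.03 − 161.1 = 99.47·4.1436 − 161.1 = 251.065.
B = 138.5·ln(63.03 − 10) − 305.0 = 138.5·ln 53.03 − 305.0 = 138.5·3.9709 − 305.0 = 244.964.
Rounded: (255, 251, 245).

(255, 251, 245)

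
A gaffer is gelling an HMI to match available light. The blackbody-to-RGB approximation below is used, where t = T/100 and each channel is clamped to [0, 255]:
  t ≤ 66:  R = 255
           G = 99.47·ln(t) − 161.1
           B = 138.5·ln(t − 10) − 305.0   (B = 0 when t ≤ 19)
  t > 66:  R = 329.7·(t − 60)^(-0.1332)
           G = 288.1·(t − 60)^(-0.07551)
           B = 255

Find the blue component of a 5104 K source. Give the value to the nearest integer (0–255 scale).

209

t = 5104/100 = 51.04; the t ≤ 66 branch applies.
B = 138.5·ln(51.04 − 10) − 305.0 = 138.5·ln 41.04 − 305.0 = 138.5·3.7145 − 305.0 = 209.465.
Rounded: 209.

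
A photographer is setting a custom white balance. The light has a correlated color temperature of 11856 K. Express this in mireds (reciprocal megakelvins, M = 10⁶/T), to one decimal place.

84.3 mireds

M = 10⁶ / 11856 = 84.345 → 84.3 mireds.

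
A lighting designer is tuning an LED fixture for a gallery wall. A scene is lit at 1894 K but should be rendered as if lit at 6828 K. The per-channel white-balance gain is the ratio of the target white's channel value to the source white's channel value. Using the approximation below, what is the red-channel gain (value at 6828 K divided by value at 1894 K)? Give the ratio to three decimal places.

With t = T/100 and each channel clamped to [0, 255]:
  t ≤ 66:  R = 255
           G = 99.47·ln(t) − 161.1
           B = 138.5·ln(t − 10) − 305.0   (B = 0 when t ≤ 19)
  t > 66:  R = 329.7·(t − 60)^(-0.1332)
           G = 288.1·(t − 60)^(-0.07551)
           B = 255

At 1894 K (t = 18.94):
  R = 255 by definition for t ≤ 66.
At 6828 K (t = 68.28):
  R = 329.7·(68.28 − 60)^(-0.1332) = 329.7·8.28^(-0.1332) = 329.7·0.75460 = 248.793.
Gain = 248.793 / 255.000 = 0.9757 → 0.976.

0.976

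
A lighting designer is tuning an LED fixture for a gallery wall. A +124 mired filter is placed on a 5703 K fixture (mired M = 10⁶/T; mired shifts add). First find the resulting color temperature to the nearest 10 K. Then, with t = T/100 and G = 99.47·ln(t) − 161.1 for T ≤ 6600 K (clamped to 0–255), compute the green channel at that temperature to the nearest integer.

188

M_in = 10⁶/5703 = 175.35; M_out = 175.35 + (+124) = 299.35.
T_out = 10⁶/299.35 = 3340.6 K → 3340 K; t = 33.4.
G = 99.47·ln 33.4 − 161.1 = 99.47·3.5086 − 161.1 = 187.896.
Rounded: 188.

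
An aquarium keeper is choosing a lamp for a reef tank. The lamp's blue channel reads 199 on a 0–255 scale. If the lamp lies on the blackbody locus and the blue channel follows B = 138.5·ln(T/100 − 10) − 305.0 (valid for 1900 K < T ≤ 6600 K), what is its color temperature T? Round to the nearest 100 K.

ln(t − 10) = (199 + 305.0) / 138.5 = 3.6390.
t − 10 = e^3.6390 = 38.053, so t = 48.053.
T = 100·t = 4805 K → 4800 K to the nearest 100 K.

4800 K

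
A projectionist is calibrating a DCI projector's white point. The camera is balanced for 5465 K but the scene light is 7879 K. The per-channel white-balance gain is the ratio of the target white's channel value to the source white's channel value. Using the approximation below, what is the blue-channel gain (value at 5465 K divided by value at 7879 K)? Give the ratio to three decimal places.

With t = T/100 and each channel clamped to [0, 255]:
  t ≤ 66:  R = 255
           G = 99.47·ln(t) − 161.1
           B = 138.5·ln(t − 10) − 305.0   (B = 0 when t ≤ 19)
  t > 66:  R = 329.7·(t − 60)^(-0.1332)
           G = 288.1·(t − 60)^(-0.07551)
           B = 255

At 7879 K (t = 78.79):
  B = 255 by definition for t > 66.
At 5465 K (t = 54.65):
  B = 138.5·ln(54.65 − 10) − 305.0 = 138.5·ln 44.65 − 305.0 = 138.5·3.7989 − 305.0 = 221.141.
Gain = 221.141 / 255.000 = 0.8672 → 0.867.

0.867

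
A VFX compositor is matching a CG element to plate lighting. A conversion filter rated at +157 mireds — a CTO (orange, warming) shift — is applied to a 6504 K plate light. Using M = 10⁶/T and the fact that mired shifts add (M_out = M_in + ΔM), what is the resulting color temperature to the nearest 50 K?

M_in = 10⁶/6504 = 153.75 mireds.
M_out = 153.75 + (+157) = 310.75 mireds.
T_out = 10⁶/310.75 = 3218.0 K → 3200 K.

3200 K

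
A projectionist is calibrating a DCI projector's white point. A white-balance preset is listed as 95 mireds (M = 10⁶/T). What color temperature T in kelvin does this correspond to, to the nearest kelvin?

10526 K

T = 10⁶ / 95 = 10526.32 K → 10526 K.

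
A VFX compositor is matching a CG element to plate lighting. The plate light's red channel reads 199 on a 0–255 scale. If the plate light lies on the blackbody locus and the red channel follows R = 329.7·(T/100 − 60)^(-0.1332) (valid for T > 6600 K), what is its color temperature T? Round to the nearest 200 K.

10400 K

(t − 60)^(-0.1332) = 199/329.7 = 0.60358.
t − 60 = 0.60358^(1/-0.1332) = 0.60358^(-7.508) = 44.273, so t = 104.273.
T = 100·t = 10427 K → 10400 K to the nearest 200 K.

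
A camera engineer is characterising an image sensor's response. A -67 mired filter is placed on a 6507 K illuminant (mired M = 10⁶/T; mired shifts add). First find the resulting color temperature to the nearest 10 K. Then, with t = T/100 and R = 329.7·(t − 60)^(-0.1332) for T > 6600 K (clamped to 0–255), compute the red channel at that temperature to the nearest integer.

M_in = 10⁶/6507 = 153.68; M_out = 153.68 + (-67) = 86.68.
T_out = 10⁶/86.68 = 11536.6 K → 11540 K; t = 115.4.
R = 329.7·(115.4 − 60)^(-0.1332) = 329.7·55.4^(-0.1332) = 329.7·0.58582 = 193.145.
Rounded: 193.

193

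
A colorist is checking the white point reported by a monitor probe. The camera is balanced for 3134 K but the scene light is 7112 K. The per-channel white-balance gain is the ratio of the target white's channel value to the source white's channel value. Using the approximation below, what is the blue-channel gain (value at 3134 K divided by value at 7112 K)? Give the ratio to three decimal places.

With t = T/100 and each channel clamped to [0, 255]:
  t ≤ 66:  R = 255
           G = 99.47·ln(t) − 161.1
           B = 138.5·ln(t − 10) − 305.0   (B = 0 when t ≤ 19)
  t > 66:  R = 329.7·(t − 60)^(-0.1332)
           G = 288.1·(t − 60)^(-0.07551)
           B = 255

0.466

At 7112 K (t = 71.12):
  B = 255 by definition for t > 66.
At 3134 K (t = 31.34):
  B = 138.5·ln(31.34 − 10) − 305.0 = 138.5·ln 21.34 − 305.0 = 138.5·3.0606 − 305.0 = 118.891.
Gain = 118.891 / 255.000 = 0.4662 → 0.466.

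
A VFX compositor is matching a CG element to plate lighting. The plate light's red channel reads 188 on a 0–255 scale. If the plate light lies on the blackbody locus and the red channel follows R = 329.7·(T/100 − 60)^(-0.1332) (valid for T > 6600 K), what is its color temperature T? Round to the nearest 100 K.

12800 K

(t − 60)^(-0.1332) = 188/329.7 = 0.57022.
t − 60 = 0.57022^(1/-0.1332) = 0.57022^(-7.508) = 67.848, so t = 127.848.
T = 100·t = 12785 K → 12800 K to the nearest 100 K.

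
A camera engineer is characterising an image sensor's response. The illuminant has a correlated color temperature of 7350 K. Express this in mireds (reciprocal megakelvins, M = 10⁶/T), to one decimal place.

136.1 mireds

M = 10⁶ / 7350 = 136.054 → 136.1 mireds.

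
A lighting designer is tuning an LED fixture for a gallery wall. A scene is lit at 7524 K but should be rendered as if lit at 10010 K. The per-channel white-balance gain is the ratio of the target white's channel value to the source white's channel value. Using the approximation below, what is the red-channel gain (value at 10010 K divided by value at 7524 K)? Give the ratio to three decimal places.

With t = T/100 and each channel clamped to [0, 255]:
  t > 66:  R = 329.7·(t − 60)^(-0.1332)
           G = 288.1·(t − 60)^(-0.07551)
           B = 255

0.879

At 7524 K (t = 75.24):
  R = 329.7·(75.24 − 60)^(-0.1332) = 329.7·15.24^(-0.1332) = 329.7·0.69571 = 229.375.
At 10010 K (t = 100.1):
  R = 329.7·(100.1 − 60)^(-0.1332) = 329.7·40.1^(-0.1332) = 329.7·0.61159 = 201.642.
Gain = 201.642 / 229.375 = 0.8791 → 0.879.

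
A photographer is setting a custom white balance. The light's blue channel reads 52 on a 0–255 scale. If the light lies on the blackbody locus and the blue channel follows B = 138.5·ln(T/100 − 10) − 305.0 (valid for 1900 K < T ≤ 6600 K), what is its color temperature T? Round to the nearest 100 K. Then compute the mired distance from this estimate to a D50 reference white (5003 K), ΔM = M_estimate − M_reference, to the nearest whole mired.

+235 mireds

ln(t − 10) = (52 + 305.0) / 138.5 = 2.5776.
t − 10 = e^2.5776 = 13.166, so t = 23.166.
T = 100·t = 2317 K → 2300 K to the nearest 100 K.
M_estimate = 10⁶/2300 = 434.78; M_reference = 10⁶/5003 = 199.88.
ΔM = 434.78 − 199.88 = 234.90 → +235 mireds.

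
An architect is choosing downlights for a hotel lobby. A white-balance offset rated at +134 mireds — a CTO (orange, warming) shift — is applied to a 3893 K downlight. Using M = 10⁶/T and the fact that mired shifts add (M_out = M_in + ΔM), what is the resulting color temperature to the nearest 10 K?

2560 K

M_in = 10⁶/3893 = 256.87 mireds.
M_out = 256.87 + (+134) = 390.87 mireds.
T_out = 10⁶/390.87 = 2558.4 K → 2560 K.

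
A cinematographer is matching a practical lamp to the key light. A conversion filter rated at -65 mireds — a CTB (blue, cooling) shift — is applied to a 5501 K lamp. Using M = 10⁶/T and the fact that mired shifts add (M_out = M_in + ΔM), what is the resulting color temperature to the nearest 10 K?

M_in = 10⁶/5501 = 181.79 mireds.
M_out = 181.79 + (-65) = 116.79 mireds.
T_out = 10⁶/116.79 = 8562.7 K → 8560 K.

8560 K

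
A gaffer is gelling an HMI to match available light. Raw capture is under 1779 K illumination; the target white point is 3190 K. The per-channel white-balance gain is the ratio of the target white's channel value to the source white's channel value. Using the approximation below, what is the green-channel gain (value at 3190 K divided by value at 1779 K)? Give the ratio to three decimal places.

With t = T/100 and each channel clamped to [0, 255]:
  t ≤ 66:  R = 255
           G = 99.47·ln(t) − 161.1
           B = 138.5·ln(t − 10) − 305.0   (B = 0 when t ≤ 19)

At 1779 K (t = 17.79):
  G = 99.47·ln 17.79 − 161.1 = 99.47·2.8786 − 161.1 = 125.238.
At 3190 K (t = 31.9):
  G = 99.47·ln 31.9 − 161.1 = 99.47·3.4626 − 161.1 = 183.325.
Gain = 183.325 / 125.238 = 1.4638 → 1.464.

1.464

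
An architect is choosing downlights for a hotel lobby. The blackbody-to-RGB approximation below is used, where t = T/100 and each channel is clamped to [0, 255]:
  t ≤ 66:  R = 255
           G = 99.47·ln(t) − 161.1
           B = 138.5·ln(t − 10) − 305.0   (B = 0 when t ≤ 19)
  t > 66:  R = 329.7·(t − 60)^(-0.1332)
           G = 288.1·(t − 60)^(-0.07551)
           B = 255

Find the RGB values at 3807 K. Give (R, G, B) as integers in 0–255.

t = 3807/100 = 38.07; the t ≤ 66 branch applies.
R = 255 by definition for t ≤ 66.
G = 99.47·ln 38.07 − 161.1 = 99.47·3.6394 − 161.1 = 200.914.
B = 138.5·ln(38.07 − 10) − 305.0 = 138.5·ln 28.07 − 305.0 = 138.5·3.3347 − 305.0 = 156.856.
Rounded: (255, 201, 157).

(255, 201, 157)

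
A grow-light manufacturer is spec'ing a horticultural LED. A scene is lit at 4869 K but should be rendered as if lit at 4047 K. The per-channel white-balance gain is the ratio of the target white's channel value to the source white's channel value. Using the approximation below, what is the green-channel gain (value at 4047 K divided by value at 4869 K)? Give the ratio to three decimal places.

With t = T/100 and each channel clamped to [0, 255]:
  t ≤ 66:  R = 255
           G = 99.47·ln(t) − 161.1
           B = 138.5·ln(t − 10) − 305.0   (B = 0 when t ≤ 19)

0.918

At 4869 K (t = 48.69):
  G = 99.47·ln 48.69 − 161.1 = 99.47·3.8855 − 161.1 = 225.388.
At 4047 K (t = 40.47):
  G = 99.47·ln 40.47 − 161.1 = 99.47·3.7006 − 161.1 = 206.995.
Gain = 206.995 / 225.388 = 0.9184 → 0.918.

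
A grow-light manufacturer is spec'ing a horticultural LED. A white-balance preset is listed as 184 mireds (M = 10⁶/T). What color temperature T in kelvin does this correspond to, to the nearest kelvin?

T = 10⁶ / 184 = 5434.78 K → 5435 K.

5435 K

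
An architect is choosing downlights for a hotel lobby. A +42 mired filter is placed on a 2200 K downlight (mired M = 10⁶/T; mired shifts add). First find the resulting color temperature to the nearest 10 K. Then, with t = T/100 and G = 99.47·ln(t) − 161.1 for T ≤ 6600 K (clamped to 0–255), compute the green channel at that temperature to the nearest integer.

M_in = 10⁶/2200 = 454.55; M_out = 454.55 + (+42) = 496.55.
T_out = 10⁶/496.55 = 2013.9 K → 2010 K; t = 20.1.
G = 99.47·ln 20.1 − 161.1 = 99.47·3.0007 − 161.1 = 137.382.
Rounded: 137.

137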